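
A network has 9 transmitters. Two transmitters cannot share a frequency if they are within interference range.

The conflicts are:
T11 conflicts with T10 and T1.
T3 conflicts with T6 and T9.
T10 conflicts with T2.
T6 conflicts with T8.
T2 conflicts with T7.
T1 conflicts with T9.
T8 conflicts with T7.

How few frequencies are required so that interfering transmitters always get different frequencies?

3

The cycle T3-T6-T8-T7-T2-T10-T11-T1-T9-T3 has odd length 9, so it cannot be 2-colored; at least 3 frequencies are needed.
A valid assignment using 3 frequencies: T11=3, T3=2, T10=2, T6=1, T2=1, T1=1, T8=3, T9=3, T7=2. Every pair that conflicts lands in different frequencies.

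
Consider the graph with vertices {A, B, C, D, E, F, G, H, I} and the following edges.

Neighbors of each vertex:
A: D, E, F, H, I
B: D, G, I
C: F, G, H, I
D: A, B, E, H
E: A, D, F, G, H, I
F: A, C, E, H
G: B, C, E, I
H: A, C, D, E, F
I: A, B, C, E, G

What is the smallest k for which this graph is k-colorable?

A, E, F, H are pairwise adjacent (a clique of size 4), so at least 4 colors are needed.
4 colors suffice: color 1 → {B, C, E}; color 2 → {H, I}; color 3 → {A, G}; color 4 → {D, F}. Every edge joins two different colors.

4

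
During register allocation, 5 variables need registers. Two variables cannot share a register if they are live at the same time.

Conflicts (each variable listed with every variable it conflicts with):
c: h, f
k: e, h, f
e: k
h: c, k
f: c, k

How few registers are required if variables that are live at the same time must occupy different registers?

2

k and f conflict, so at least 2 registers are needed.
2 registers suffice: register 1 → {c, k}; register 2 → {e, h, f}. Each listed conflict is separated.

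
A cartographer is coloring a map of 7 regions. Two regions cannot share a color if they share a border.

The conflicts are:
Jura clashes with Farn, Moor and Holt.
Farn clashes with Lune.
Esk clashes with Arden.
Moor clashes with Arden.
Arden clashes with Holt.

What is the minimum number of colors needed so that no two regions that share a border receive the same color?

2

Jura and Holt conflict, so at least 2 colors are needed.
A valid assignment using 2 colors: Jura=1, Farn=2, Esk=2, Moor=2, Arden=1, Holt=2, Lune=1. Each listed conflict is separated.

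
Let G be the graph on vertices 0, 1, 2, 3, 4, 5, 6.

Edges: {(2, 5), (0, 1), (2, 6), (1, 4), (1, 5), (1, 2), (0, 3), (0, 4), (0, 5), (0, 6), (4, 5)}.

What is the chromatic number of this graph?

4

0, 1, 4, 5 are pairwise adjacent (a clique of size 4), so at least 4 colors are needed.
One proper 4-coloring: 0=red, 1=blue, 2=red, 3=blue, 4=yellow, 5=green, 6=blue. Each edge has distinct colors on its endpoints.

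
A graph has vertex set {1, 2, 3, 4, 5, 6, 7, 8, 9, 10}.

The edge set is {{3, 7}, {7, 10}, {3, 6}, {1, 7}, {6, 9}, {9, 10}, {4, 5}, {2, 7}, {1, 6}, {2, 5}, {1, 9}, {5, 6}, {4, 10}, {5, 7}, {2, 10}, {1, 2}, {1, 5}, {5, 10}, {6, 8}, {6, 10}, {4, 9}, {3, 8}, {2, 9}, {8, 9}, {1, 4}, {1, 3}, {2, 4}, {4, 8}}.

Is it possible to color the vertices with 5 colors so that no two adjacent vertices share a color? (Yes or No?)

The chromatic number is 4. 2, 4, 9, 10 are mutually adjacent (a clique of size 4), so at least 4 colors are needed.
One proper 4-coloring: 1=red, 2=blue, 3=green, 4=yellow, 5=green, 6=blue, 7=yellow, 8=red, 9=green, 10=red.
Since 5 ≥ 4, a proper 5-coloring certainly exists.

Yes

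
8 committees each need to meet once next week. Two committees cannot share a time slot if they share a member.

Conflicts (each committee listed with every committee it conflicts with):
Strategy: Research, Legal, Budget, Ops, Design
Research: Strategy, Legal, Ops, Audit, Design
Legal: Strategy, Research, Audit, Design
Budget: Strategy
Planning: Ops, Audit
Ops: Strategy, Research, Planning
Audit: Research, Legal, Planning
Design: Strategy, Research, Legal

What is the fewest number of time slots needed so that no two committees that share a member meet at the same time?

4

Strategy, Research, Legal, Design all conflict with each other, so at least 4 time slots are needed.
4 time slots suffice: time slot 1 → {Research, Budget, Planning}; time slot 2 → {Strategy, Audit}; time slot 3 → {Legal, Ops}; time slot 4 → {Design}. No two conflicting committees share a time slot.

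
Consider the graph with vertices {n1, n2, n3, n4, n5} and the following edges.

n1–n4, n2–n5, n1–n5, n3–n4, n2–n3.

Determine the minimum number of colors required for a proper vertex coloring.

The cycle n3-n2-n5-n1-n4-n3 has odd length 5, so it cannot be 2-colored; at least 3 colors are needed.
3 colors suffice: color 1 → {n4, n5}; color 2 → {n1, n2}; color 3 → {n3}. Each edge has distinct colors on its endpoints.

3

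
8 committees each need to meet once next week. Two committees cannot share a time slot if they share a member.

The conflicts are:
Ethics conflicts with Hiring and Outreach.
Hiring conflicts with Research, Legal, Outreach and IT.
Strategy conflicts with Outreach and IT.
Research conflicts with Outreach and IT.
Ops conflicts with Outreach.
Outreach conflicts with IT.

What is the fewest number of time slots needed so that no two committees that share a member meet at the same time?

Hiring, Research, Outreach, IT are mutually in conflict, so at least 4 time slots are needed.
4 time slots suffice: Ethics=3, Hiring=2, Strategy=2, Research=4, Ops=2, Legal=1, Outreach=1, IT=3. No two conflicting committees share a time slot.

4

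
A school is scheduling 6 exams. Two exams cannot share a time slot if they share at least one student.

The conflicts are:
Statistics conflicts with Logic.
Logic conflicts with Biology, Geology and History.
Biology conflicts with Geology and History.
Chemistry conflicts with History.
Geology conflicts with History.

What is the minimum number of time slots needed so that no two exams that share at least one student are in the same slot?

Logic, Biology, Geology, History are mutually in conflict, so at least 4 time slots are needed.
4 time slots suffice: Statistics=1, Logic=2, Biology=3, Chemistry=2, Geology=4, History=1. No two conflicting exams share a time slot.

4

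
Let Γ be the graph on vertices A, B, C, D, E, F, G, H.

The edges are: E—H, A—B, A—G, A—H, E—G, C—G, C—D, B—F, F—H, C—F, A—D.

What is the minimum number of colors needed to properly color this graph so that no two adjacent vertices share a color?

The cycle B-A-D-C-F-B has odd length 5, so it cannot be 2-colored; at least 3 colors are needed.
3 colors suffice: color red → {A, C, E}; color blue → {D, F, G}; color green → {B, H}. No two adjacent vertices share a color.

3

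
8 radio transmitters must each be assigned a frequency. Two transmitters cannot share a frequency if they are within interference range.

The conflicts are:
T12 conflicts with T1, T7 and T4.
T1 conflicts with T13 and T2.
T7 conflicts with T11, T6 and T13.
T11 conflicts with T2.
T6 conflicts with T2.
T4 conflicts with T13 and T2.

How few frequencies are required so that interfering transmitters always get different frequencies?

3

The cycle T7-T13-T1-T2-T11-T7 has odd length 5, so it cannot be 2-colored; at least 3 frequencies are needed.
3 frequencies suffice: frequency 1 → {T7, T2}; frequency 2 → {T1, T11, T6, T4}; frequency 3 → {T12, T13}. Each listed conflict is separated.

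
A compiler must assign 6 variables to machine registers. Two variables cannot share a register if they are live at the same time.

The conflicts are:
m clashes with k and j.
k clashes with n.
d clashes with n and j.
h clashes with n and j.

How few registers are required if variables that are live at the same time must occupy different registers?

The cycle n-h-j-m-k-n has odd length 5, so it cannot be 2-colored; at least 3 registers are needed.
3 registers suffice: register 1 → {n, j}; register 2 → {k, d, h}; register 3 → {m}. No two conflicting variables share a register.

3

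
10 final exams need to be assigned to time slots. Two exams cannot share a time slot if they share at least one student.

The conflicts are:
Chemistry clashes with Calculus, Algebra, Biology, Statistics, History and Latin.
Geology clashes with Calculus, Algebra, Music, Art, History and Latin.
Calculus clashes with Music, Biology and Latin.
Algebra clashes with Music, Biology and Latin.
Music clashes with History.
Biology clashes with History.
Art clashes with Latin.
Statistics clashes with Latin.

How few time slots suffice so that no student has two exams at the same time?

Geology, Calculus, Latin are mutually in conflict, so at least 3 time slots are needed.
A valid assignment using 3 time slots: Chemistry=2, Geology=2, Calculus=3, Algebra=3, Music=1, Biology=1, Art=3, Statistics=3, History=3, Latin=1. Every pair that conflicts lands in different time slots.

3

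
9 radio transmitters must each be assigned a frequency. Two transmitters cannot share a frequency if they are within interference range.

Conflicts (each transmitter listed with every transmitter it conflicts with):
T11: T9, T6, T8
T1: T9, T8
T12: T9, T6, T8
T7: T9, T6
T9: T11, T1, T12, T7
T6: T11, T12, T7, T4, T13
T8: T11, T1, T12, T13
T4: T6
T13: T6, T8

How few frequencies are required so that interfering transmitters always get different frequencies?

T6 and T13 conflict, so at least 2 frequencies are needed.
A valid assignment using 2 frequencies: T11=2, T1=2, T12=2, T7=2, T9=1, T6=1, T8=1, T4=2, T13=2. Every pair that conflicts lands in different frequencies.

2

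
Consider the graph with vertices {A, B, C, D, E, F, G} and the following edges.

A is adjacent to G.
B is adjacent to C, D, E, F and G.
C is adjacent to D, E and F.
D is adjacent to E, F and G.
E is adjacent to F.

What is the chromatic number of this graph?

5

B, C, D, E, F are mutually adjacent (a clique of size 5), so at least 5 colors are needed.
5 colors suffice: A=1, B=1, C=3, D=2, E=5, F=4, G=3. Every edge joins two different colors.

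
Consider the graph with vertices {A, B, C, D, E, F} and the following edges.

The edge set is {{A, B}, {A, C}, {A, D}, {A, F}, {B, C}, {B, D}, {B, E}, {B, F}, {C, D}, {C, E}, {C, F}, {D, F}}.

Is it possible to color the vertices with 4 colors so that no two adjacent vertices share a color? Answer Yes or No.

A, B, C, D, F are mutually adjacent (a clique of size 5), so at least 5 colors are needed.
So 4 colors are not enough.

No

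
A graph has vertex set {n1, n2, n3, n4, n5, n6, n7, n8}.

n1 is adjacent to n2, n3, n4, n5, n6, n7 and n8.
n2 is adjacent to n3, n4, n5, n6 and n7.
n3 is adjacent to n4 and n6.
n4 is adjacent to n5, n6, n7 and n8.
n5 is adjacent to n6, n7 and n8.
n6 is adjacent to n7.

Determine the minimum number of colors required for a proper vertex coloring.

n1, n2, n4, n5, n6, n7 are mutually adjacent (a clique of size 6), so at least 6 colors are needed.
6 colors suffice: color 1 → {n1}; color 2 → {n4}; color 3 → {n6, n8}; color 4 → {n2}; color 5 → {n3, n5}; color 6 → {n7}. Every edge joins two different colors.

6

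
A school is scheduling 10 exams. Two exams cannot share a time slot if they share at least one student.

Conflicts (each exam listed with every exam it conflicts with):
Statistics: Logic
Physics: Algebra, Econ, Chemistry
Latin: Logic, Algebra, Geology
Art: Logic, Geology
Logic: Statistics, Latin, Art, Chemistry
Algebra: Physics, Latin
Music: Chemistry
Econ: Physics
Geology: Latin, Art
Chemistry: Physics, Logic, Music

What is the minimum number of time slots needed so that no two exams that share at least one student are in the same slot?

3

The cycle Latin-Algebra-Physics-Chemistry-Logic-Latin has odd length 5, so it cannot be 2-colored; at least 3 time slots are needed.
A valid assignment using 3 time slots: Statistics=2, Physics=1, Latin=2, Art=2, Logic=1, Algebra=3, Music=1, Econ=2, Geology=1, Chemistry=2. Every pair that conflicts lands in different time slots.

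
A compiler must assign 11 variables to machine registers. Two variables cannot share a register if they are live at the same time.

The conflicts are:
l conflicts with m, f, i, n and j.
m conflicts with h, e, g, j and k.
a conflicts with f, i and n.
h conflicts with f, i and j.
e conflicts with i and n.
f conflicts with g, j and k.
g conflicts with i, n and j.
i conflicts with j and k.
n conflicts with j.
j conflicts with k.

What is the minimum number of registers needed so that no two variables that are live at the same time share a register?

m, h, j are mutually in conflict, so at least 3 registers are needed.
3 registers suffice: register 1 → {a, e, j}; register 2 → {m, f, i, n}; register 3 → {l, h, g, k}. Every pair that conflicts lands in different registers.

3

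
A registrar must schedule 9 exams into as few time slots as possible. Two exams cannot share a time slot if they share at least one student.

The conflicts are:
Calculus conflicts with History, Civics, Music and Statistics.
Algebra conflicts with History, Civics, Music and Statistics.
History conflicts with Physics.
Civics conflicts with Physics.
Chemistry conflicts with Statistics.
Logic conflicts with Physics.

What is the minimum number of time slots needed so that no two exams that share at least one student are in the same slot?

2

Civics and Physics conflict, so at least 2 time slots are needed.
A valid assignment using 2 time slots: Calculus=1, Algebra=1, History=2, Civics=2, Music=2, Chemistry=1, Statistics=2, Logic=2, Physics=1. No two conflicting exams share a time slot.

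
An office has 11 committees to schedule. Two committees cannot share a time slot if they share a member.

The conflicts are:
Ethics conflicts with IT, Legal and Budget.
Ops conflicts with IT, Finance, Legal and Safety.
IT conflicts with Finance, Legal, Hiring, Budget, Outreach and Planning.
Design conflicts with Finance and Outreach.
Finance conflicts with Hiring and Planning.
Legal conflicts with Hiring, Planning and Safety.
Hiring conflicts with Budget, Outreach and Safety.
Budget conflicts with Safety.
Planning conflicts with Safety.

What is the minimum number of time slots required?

Ops, Legal, Safety pairwise conflict, so at least 3 time slots are needed.
A valid assignment using 3 time slots: Ethics=3, Ops=3, IT=1, Design=1, Finance=2, Legal=2, Hiring=3, Budget=2, Outreach=2, Planning=3, Safety=1. Each listed conflict is separated.

3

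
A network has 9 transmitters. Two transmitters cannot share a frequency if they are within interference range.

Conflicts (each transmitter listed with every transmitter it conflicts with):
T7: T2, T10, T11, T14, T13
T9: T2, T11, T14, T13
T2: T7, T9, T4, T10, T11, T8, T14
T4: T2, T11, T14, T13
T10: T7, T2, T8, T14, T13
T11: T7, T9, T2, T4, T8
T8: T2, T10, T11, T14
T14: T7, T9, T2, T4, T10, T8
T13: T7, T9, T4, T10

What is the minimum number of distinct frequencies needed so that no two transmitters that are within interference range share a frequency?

4

T2, T10, T8, T14 pairwise conflict, so at least 4 frequencies are needed.
Using 4 frequencies: T7=4, T9=3, T2=1, T4=3, T10=3, T11=2, T8=4, T14=2, T13=1. No two conflicting transmitters share a frequency.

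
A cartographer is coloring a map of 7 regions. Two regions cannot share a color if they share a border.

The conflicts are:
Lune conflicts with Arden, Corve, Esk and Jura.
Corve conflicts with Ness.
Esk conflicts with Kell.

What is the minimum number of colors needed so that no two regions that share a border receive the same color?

Lune and Arden conflict, so at least 2 colors are needed.
2 colors suffice: Lune=1, Arden=2, Corve=2, Esk=2, Ness=1, Kell=1, Jura=2. Every pair that conflicts lands in different colors.

2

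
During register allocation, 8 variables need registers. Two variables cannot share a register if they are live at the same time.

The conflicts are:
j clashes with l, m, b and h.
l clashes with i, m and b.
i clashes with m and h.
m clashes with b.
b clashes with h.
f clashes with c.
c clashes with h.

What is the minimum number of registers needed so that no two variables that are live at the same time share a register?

j, l, m, b all conflict with each other, so at least 4 registers are needed.
4 registers suffice: register 1 → {j, i, c}; register 2 → {l, f, h}; register 3 → {b}; register 4 → {m}. No two conflicting variables share a register.

4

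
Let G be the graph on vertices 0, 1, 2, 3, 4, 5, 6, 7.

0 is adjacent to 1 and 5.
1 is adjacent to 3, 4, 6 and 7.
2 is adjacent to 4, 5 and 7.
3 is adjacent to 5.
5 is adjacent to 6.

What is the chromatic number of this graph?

The cycle 1-3-5-2-7-1 has odd length 5, so it cannot be 2-colored; at least 3 colors are needed.
A valid assignment using 3 colors: 0=b, 1=a, 2=b, 3=b, 4=c, 5=a, 6=b, 7=c. Every edge joins two different colors.

3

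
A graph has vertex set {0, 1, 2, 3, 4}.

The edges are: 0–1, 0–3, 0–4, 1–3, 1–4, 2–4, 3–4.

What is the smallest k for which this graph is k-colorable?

4

0, 1, 3, 4 form a clique, so at least 4 colors are needed.
A valid assignment using 4 colors: 0=c, 1=d, 2=b, 3=b, 4=a. Each edge has distinct colors on its endpoints.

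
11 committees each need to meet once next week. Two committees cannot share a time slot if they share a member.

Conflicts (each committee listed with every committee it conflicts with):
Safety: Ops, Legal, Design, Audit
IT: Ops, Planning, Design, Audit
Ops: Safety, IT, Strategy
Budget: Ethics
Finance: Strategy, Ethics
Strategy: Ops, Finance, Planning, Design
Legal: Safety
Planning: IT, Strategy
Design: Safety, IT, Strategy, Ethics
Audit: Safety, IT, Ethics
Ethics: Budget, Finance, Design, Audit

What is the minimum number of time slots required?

2

Audit and Ethics conflict, so at least 2 time slots are needed.
2 time slots suffice: time slot 1 → {Safety, IT, Strategy, Ethics}; time slot 2 → {Ops, Budget, Finance, Legal, Planning, Design, Audit}. Every pair that conflicts lands in different time slots.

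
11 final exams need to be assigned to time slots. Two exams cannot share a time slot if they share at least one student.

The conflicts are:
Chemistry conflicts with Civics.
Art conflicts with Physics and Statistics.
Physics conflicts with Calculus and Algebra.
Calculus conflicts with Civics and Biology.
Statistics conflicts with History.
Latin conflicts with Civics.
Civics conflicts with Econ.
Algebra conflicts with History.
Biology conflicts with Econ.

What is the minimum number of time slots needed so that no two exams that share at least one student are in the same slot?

3

The cycle Statistics-Art-Physics-Algebra-History-Statistics has odd length 5, so it cannot be 2-colored; at least 3 time slots are needed.
3 time slots suffice: time slot 1 → {Physics, Civics, History, Biology}; time slot 2 → {Chemistry, Art, Calculus, Latin, Algebra, Econ}; time slot 3 → {Statistics}. Every pair that conflicts lands in different time slots.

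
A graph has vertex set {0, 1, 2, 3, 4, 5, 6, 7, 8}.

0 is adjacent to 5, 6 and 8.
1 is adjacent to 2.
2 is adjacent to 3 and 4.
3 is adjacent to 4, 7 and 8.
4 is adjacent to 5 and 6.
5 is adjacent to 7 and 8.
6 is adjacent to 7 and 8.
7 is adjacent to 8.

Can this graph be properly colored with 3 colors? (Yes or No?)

Yes

The chromatic number is 3. 2, 3, 4 are pairwise adjacent, so at least 3 colors are needed.
3 colors suffice: color red → {1, 4, 8}; color blue → {3, 5, 6}; color green → {0, 2, 7}.
That is already a proper 3-coloring.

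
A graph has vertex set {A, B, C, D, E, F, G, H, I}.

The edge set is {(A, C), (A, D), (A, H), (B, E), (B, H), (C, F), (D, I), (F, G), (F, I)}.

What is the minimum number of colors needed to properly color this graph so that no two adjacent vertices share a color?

3

The cycle F-C-A-D-I-F has odd length 5, so it cannot be 2-colored; at least 3 colors are needed.
3 colors suffice: color red → {A, B, F}; color blue → {C, E, G, H, I}; color green → {D}. Every edge joins two different colors.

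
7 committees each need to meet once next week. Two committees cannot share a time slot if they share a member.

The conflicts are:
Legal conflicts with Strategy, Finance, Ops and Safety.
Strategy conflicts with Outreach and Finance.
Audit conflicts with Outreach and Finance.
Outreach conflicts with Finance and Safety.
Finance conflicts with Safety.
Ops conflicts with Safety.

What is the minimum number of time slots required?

3

Legal, Finance, Safety all conflict with each other, so at least 3 time slots are needed.
3 time slots suffice: time slot 1 → {Finance, Ops}; time slot 2 → {Legal, Outreach}; time slot 3 → {Strategy, Audit, Safety}. Every pair that conflicts lands in different time slots.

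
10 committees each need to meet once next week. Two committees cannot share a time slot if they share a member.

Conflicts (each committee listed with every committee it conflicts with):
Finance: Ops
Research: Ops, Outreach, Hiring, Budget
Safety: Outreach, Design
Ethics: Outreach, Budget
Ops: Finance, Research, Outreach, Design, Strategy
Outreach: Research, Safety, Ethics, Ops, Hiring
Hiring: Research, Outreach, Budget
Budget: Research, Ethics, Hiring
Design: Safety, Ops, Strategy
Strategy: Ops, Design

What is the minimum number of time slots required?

Ops, Design, Strategy all conflict with each other, so at least 3 time slots are needed.
A valid assignment using 3 time slots: Finance=1, Research=3, Safety=2, Ethics=2, Ops=2, Outreach=1, Hiring=2, Budget=1, Design=1, Strategy=3. No two conflicting committees share a time slot.

3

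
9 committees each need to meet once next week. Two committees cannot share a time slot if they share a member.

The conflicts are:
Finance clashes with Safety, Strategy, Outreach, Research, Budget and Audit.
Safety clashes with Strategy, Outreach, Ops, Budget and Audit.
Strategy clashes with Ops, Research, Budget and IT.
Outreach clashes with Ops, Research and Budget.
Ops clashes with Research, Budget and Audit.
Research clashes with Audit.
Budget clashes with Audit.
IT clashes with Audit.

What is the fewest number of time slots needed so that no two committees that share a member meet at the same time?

4

Finance, Safety, Outreach, Budget are mutually in conflict, so at least 4 time slots are needed.
A valid assignment using 4 time slots: Finance=3, Safety=4, Strategy=1, Outreach=1, Ops=3, Research=2, Budget=2, IT=2, Audit=1. Every pair that conflicts lands in different time slots.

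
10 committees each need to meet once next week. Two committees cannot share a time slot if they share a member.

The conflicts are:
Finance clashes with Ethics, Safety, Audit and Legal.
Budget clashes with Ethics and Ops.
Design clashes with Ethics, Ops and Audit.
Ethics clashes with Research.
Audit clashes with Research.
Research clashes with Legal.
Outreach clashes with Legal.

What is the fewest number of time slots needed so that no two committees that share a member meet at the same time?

2

Design and Ops conflict, so at least 2 time slots are needed.
2 time slots suffice: time slot 1 → {Finance, Budget, Design, Research, Outreach}; time slot 2 → {Ethics, Ops, Safety, Audit, Legal}. Every pair that conflicts lands in different time slots.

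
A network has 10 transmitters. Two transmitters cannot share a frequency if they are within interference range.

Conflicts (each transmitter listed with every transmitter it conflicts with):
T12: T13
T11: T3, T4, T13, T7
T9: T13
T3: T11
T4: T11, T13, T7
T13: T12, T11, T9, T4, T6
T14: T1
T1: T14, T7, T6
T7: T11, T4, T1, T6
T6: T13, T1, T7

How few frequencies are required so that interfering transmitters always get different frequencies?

3

T11, T4, T13 pairwise conflict, so at least 3 frequencies are needed.
3 frequencies suffice: frequency 1 → {T3, T13, T14, T7}; frequency 2 → {T12, T11, T9, T1}; frequency 3 → {T4, T6}. Every pair that conflicts lands in different frequencies.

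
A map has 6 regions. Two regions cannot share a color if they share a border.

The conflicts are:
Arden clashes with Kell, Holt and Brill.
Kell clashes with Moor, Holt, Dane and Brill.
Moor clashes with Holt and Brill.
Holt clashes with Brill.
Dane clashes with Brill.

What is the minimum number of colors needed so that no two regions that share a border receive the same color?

Kell, Moor, Holt, Brill are mutually in conflict, so at least 4 colors are needed.
One proper 4-coloring: Arden=4, Kell=2, Moor=4, Holt=3, Dane=3, Brill=1. Every pair that conflicts lands in different colors.

4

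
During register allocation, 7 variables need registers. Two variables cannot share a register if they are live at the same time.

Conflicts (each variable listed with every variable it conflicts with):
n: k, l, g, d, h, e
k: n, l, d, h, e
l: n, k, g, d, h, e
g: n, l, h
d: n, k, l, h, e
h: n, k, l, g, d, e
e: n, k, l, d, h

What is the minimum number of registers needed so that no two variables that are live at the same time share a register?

n, k, l, d, h, e all conflict with each other, so at least 6 registers are needed.
Using 6 registers: n=3, k=4, l=2, g=4, d=6, h=1, e=5. Each listed conflict is separated.

6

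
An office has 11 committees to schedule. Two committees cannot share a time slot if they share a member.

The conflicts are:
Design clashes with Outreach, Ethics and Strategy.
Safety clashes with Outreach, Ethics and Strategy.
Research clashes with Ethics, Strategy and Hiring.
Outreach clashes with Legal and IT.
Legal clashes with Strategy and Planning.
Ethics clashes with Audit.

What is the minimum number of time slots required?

Safety and Strategy conflict, so at least 2 time slots are needed.
2 time slots suffice: Design=2, Safety=2, Research=2, Outreach=1, Legal=2, Ethics=1, IT=2, Audit=2, Strategy=1, Hiring=1, Planning=1. Every pair that conflicts lands in different time slots.

2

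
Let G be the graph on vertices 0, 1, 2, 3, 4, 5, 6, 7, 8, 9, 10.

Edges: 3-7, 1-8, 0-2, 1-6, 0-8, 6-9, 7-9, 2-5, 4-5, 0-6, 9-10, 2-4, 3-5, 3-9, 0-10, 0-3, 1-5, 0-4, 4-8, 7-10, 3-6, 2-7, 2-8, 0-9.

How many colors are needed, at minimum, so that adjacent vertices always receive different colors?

0, 3, 6, 9 are pairwise adjacent (a clique of size 4), so at least 4 colors are needed.
A valid assignment using 4 colors: 0=red, 1=blue, 2=blue, 3=green, 4=yellow, 5=red, 6=yellow, 7=red, 8=green, 9=blue, 10=green. No two adjacent vertices share a color.

4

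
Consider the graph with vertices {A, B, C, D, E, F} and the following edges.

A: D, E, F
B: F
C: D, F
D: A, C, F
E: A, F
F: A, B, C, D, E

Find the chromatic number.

C, D, F form a triangle, so at least 3 colors are needed.
3 colors suffice: A=blue, B=blue, C=blue, D=green, E=green, F=red. No two adjacent vertices share a color.

3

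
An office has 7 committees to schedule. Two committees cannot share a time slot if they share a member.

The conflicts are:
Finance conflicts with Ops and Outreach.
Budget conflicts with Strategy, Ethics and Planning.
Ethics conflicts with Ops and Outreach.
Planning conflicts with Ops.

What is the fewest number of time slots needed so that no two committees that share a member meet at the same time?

Planning and Ops conflict, so at least 2 time slots are needed.
2 time slots suffice: time slot 1 → {Budget, Ops, Outreach}; time slot 2 → {Finance, Strategy, Ethics, Planning}. No two conflicting committees share a time slot.

2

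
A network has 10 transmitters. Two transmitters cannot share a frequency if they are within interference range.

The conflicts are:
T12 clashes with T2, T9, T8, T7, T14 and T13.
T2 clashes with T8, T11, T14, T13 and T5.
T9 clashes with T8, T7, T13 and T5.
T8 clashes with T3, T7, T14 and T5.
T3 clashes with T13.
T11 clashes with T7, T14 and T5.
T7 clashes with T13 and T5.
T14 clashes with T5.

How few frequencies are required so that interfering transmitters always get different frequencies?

4

T9, T8, T7, T5 are mutually in conflict, so at least 4 frequencies are needed.
4 frequencies suffice: frequency 1 → {T8, T11, T13}; frequency 2 → {T12, T3, T5}; frequency 3 → {T2, T7}; frequency 4 → {T9, T14}. Each listed conflict is separated.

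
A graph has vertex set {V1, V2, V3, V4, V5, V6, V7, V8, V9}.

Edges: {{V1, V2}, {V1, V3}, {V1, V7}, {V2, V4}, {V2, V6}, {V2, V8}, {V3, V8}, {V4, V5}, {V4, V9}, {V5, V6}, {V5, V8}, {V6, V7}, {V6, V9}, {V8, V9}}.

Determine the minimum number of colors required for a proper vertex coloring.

2

V5 and V8 are adjacent, so at least 2 colors are needed.
One proper 2-coloring: V1=red, V2=blue, V3=blue, V4=red, V5=blue, V6=red, V7=blue, V8=red, V9=blue. No two adjacent vertices share a color.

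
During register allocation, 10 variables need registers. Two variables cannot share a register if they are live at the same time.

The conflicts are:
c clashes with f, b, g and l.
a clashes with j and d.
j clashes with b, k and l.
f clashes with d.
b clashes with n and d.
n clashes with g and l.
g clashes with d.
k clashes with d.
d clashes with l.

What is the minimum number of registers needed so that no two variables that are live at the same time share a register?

f and d conflict, so at least 2 registers are needed.
A valid assignment using 2 registers: c=1, a=2, j=1, f=2, b=2, n=1, g=2, k=2, d=1, l=2. Every pair that conflicts lands in different registers.

2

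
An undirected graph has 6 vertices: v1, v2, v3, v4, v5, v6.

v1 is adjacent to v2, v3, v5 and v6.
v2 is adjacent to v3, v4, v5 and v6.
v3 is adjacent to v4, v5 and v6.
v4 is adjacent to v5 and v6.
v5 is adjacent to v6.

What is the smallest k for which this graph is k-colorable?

5

v1, v2, v3, v5, v6 are pairwise adjacent (a clique of size 5), so at least 5 colors are needed.
5 colors suffice: color 1 → {v5}; color 2 → {v6}; color 3 → {v2}; color 4 → {v3}; color 5 → {v1, v4}. No two adjacent vertices share a color.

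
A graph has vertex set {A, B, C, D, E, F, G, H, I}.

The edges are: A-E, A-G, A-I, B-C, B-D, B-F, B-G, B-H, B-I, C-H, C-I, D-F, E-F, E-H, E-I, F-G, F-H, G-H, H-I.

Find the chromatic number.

B, C, H, I form a clique, so at least 4 colors are needed.
One proper 4-coloring: A=blue, B=red, C=yellow, D=blue, E=red, F=green, G=yellow, H=blue, I=green. Each edge has distinct colors on its endpoints.

4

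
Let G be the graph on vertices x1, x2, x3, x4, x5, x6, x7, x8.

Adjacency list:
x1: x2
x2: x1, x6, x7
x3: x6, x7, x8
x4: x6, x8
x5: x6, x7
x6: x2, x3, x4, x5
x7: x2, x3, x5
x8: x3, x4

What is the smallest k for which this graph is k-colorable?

x3 and x8 are adjacent, so at least 2 colors are needed.
2 colors suffice: color red → {x1, x6, x7, x8}; color blue → {x2, x3, x4, x5}. No two adjacent vertices share a color.

2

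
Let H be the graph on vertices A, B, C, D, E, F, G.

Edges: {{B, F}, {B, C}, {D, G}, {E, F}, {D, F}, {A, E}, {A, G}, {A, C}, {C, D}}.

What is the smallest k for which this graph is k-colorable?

The cycle E-A-C-B-F-E has odd length 5, so it cannot be 2-colored; at least 3 colors are needed.
3 colors suffice: color 1 → {C, F, G}; color 2 → {A, B, D}; color 3 → {E}. Every edge joins two different colors.

3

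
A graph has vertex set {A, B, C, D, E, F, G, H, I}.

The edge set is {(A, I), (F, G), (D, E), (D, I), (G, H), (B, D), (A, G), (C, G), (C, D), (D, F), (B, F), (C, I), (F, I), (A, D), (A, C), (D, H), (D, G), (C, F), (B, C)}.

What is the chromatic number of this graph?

C, D, F, G are pairwise adjacent (a clique of size 4), so at least 4 colors are needed.
4 colors suffice: color red → {D}; color blue → {C, E, H}; color green → {B, G, I}; color yellow → {A, F}. Each edge has distinct colors on its endpoints.

4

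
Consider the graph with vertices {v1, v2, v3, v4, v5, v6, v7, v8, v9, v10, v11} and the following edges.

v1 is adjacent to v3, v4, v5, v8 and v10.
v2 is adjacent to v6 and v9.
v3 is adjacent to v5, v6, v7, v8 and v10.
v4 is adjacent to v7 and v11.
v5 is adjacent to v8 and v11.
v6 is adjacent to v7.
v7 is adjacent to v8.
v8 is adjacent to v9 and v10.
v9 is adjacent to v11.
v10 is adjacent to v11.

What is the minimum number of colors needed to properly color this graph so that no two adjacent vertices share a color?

4

v1, v3, v5, v8 are mutually adjacent (a clique of size 4), so at least 4 colors are needed.
4 colors suffice: v1=3, v2=3, v3=2, v4=2, v5=4, v6=1, v7=3, v8=1, v9=2, v10=4, v11=1. No two adjacent vertices share a color.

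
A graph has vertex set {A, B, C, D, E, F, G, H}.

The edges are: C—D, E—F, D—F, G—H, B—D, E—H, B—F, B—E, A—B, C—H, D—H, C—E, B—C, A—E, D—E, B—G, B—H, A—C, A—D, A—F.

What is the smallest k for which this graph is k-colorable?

5

A, B, C, D, E form a clique, so at least 5 colors are needed.
5 colors suffice: color red → {B}; color blue → {D, G}; color green → {E}; color yellow → {A, H}; color purple → {C, F}. Every edge joins two different colors.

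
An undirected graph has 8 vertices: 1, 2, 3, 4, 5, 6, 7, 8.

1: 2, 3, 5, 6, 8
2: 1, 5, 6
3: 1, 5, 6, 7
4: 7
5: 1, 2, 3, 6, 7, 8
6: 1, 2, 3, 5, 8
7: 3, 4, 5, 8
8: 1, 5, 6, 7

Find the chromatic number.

1, 3, 5, 6 are pairwise adjacent (a clique of size 4), so at least 4 colors are needed.
4 colors suffice: color a → {4, 5}; color b → {1, 7}; color c → {6}; color d → {2, 3, 8}. Every edge joins two different colors.

4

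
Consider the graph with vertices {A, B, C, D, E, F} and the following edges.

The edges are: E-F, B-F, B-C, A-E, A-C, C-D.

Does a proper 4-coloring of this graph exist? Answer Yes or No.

Yes

The chromatic number is 3. The cycle F-B-C-A-E-F has odd length 5, so it cannot be 2-colored; at least 3 colors are needed.
3 colors suffice: A=2, B=2, C=1, D=2, E=3, F=1.
Since 4 ≥ 3, a proper 4-coloring certainly exists.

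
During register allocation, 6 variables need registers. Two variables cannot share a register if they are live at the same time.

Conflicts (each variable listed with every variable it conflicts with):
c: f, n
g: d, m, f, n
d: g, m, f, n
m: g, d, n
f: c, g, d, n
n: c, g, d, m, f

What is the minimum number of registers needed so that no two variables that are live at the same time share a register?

4

g, d, m, n are mutually in conflict, so at least 4 registers are needed.
4 registers suffice: register 1 → {n}; register 2 → {c, g}; register 3 → {d}; register 4 → {m, f}. No two conflicting variables share a register.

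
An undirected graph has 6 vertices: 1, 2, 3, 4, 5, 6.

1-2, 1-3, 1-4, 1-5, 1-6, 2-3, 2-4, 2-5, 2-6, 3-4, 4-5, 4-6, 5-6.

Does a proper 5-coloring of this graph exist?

The chromatic number is 5. 1, 2, 4, 5, 6 are pairwise adjacent (a clique of size 5), so at least 5 colors are needed.
5 colors suffice: 1=red, 2=blue, 3=yellow, 4=green, 5=purple, 6=yellow.
That is already a proper 5-coloring.

Yes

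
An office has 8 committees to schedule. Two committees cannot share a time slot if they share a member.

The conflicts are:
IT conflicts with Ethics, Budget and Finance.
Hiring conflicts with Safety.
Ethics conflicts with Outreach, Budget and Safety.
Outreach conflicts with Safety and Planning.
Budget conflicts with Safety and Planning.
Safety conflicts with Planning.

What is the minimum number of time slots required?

3

Ethics, Outreach, Safety are mutually in conflict, so at least 3 time slots are needed.
3 time slots suffice: time slot 1 → {IT, Safety}; time slot 2 → {Hiring, Outreach, Budget, Finance}; time slot 3 → {Ethics, Planning}. No two conflicting committees share a time slot.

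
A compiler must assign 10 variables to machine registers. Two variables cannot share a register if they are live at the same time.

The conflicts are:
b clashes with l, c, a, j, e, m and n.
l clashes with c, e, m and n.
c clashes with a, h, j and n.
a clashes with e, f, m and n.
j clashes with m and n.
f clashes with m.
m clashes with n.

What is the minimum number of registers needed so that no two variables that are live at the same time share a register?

4

b, j, m, n all conflict with each other, so at least 4 registers are needed.
4 registers suffice: register 1 → {b, h, f}; register 2 → {e, n}; register 3 → {l, a, j}; register 4 → {c, m}. Every pair that conflicts lands in different registers.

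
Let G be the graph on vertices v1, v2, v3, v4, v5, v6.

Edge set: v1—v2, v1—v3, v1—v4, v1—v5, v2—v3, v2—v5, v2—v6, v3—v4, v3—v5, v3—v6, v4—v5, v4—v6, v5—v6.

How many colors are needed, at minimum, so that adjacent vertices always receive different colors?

4

v1, v3, v4, v5 are pairwise adjacent (a clique of size 4), so at least 4 colors are needed.
One proper 4-coloring: v1=4, v2=3, v3=2, v4=3, v5=1, v6=4. Every edge joins two different colors.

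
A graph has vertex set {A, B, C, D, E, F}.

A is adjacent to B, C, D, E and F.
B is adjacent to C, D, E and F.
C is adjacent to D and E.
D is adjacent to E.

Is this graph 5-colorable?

The chromatic number is 5. A, B, C, D, E are mutually adjacent (a clique of size 5), so at least 5 colors are needed.
One proper 5-coloring: A=red, B=blue, C=purple, D=green, E=yellow, F=green.
That is already a proper 5-coloring.

Yes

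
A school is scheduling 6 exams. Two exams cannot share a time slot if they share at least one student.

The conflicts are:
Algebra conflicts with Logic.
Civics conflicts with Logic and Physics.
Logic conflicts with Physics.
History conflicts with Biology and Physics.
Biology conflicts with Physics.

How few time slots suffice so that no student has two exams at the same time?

Civics, Logic, Physics pairwise conflict, so at least 3 time slots are needed.
3 time slots suffice: Algebra=1, Civics=3, Logic=2, History=2, Biology=3, Physics=1. Every pair that conflicts lands in different time slots.

3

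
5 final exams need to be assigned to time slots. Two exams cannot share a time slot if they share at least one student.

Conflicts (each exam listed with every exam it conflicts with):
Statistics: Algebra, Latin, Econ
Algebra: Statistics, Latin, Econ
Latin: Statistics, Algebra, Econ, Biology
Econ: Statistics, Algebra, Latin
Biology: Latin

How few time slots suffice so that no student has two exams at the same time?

4

Statistics, Algebra, Latin, Econ are mutually in conflict, so at least 4 time slots are needed.
A valid assignment using 4 time slots: Statistics=4, Algebra=2, Latin=1, Econ=3, Biology=2. Every pair that conflicts lands in different time slots.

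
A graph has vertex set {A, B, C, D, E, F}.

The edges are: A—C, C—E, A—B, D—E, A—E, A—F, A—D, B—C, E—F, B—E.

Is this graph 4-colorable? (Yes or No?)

The chromatic number is 4. A, B, C, E are mutually adjacent (a clique of size 4), so at least 4 colors are needed.
4 colors suffice: color 1 → {E}; color 2 → {A}; color 3 → {C, D, F}; color 4 → {B}.
That is already a proper 4-coloring.

Yes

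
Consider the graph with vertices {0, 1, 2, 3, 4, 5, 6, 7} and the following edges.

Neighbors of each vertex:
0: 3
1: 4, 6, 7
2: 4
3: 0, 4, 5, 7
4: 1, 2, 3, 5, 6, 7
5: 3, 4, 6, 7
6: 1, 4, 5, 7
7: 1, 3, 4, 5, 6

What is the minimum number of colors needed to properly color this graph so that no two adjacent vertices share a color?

3, 4, 5, 7 are pairwise adjacent (a clique of size 4), so at least 4 colors are needed.
4 colors suffice: color red → {0, 4}; color blue → {2, 7}; color green → {3, 6}; color yellow → {1, 5}. Each edge has distinct colors on its endpoints.

4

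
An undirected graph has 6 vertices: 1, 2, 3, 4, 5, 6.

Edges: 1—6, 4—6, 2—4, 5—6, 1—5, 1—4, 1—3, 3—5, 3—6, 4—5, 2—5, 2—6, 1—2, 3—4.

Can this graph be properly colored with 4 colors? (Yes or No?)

No

1, 3, 4, 5, 6 form a clique, so at least 5 colors are needed.
So 4 colors are not enough.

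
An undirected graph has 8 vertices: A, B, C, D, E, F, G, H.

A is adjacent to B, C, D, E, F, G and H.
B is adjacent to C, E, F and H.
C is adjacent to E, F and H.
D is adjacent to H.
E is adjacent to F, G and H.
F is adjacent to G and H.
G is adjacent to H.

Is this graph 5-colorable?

A, B, C, E, F, H are mutually adjacent (a clique of size 6), so at least 6 colors are needed.
So 5 colors are not enough.

No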